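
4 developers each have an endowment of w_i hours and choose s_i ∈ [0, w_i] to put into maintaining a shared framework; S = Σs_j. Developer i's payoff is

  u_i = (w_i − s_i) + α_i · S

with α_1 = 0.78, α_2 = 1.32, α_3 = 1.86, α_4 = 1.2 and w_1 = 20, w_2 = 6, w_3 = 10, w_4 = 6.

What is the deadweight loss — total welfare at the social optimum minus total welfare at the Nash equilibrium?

83.2

∂u_i/∂s_i = α_i − 1, so developer i contributes w_i if α_i > 1, else 0.
α_i > 1 for i ∈ {2, 3, 4}; NE contributions (0, 6, 10, 6), S = 22.
W^NE = Σw_i − S^NE + (Σα_i)·S^NE = 42 + 4.16·22 = 133.52.
Planner: ∂(Σu_j)/∂s_i = Σα_j − 1 = 4.16 > 0, so everyone contributes w_i; S^SO = 42, W^SO = 42 + 4.16·42 = 216.72.
Deadweight loss = 83.2.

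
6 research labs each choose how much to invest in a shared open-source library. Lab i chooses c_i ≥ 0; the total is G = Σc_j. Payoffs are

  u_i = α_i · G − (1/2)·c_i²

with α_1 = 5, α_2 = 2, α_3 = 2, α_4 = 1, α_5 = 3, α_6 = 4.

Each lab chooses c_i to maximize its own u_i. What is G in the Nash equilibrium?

17

Lab i's FOC: ∂u_i/∂c_i = α_i − c_i = 0, so c_i* = α_i.
NE contributions = (5, 2, 2, 1, 3, 4); G = 17.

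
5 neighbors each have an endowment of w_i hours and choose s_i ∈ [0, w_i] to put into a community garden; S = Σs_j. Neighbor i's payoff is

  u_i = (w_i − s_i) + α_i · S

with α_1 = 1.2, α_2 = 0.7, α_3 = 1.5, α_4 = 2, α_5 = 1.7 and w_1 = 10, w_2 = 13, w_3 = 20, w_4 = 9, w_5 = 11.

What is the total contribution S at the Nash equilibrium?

50

∂u_i/∂s_i = α_i − 1, so neighbor i contributes w_i if α_i > 1, else 0.
α_i > 1 for i ∈ {1, 3, 4, 5}; NE contributions (10, 0, 20, 9, 11), S = 50.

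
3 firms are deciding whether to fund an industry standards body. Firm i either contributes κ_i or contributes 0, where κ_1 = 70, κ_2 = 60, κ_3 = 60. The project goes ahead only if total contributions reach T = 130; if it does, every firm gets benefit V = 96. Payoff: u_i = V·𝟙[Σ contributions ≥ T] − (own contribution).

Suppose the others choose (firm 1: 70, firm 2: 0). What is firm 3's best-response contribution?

60

Others' total = 70. Contributing 60 brings total to 130 ≥ 130: gain V − κ_3 = 36.
Best response: 60.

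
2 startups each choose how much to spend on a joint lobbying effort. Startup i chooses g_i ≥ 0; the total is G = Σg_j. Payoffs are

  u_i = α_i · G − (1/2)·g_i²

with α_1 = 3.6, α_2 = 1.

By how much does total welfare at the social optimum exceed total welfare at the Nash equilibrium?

Startup i's FOC: ∂u_i/∂g_i = α_i − g_i = 0, so g_i* = α_i.
NE contributions = (3.6, 1); G = 4.6.
W^NE = (Σα)·G − ½Σα_i² = 4.6² − ½·13.96 = 14.18.
Planner sets g_i = Σα_j = 4.6 for every i, so G^SO = 2·4.6 = 9.2.
W^SO = (Σα)·G^SO − ½·2·(Σα)² = (2/2)·4.6² = 21.16.
Deadweight loss = W^SO − W^NE = 6.98.

6.98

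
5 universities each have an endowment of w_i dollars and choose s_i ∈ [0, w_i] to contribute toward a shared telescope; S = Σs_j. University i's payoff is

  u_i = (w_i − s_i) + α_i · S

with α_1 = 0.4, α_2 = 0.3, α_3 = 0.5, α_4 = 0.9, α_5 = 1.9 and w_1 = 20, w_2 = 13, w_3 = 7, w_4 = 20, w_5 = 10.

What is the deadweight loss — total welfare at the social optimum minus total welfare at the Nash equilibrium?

180

∂u_i/∂s_i = α_i − 1, so university i contributes w_i if α_i > 1, else 0.
α_i > 1 for i ∈ {5}; NE contributions (0, 0, 0, 0, 10), S = 10.
W^NE = Σw_i − S^NE + (Σα_i)·S^NE = 70 + 3·10 = 100.
Planner: ∂(Σu_j)/∂s_i = Σα_j − 1 = 3 > 0, so everyone contributes w_i; S^SO = 70, W^SO = 70 + 3·70 = 280.
Deadweight loss = 180.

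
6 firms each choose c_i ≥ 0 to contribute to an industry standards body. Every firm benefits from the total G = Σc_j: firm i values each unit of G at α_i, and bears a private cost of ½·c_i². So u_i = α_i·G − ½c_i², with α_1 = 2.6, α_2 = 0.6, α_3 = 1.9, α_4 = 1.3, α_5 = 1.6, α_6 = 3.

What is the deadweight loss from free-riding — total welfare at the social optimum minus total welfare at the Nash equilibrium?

Firm i's FOC: ∂u_i/∂c_i = α_i − c_i = 0, so c_i* = α_i.
NE contributions = (2.6, 0.6, 1.9, 1.3, 1.6, 3); G = 11.
W^NE = (Σα)·G − ½Σα_i² = 11² − ½·23.98 = 109.01.
Planner sets c_i = Σα_j = 11 for every i, so G^SO = 6·11 = 66.
W^SO = (Σα)·G^SO − ½·6·(Σα)² = (6/2)·11² = 363.
Deadweight loss = W^SO − W^NE = 253.99.

253.99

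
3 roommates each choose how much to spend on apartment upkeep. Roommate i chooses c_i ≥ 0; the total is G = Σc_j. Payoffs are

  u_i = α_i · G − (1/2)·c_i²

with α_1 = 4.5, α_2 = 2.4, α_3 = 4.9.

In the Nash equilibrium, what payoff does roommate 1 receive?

Roommate i's FOC: ∂u_i/∂c_i = α_i − c_i = 0, so c_i* = α_i.
NE contributions = (4.5, 2.4, 4.9); G = 11.8.
u_1 = α_1·G − ½·(c_1)² = 4.5·11.8 − ½·4.5² = 42.975.

42.975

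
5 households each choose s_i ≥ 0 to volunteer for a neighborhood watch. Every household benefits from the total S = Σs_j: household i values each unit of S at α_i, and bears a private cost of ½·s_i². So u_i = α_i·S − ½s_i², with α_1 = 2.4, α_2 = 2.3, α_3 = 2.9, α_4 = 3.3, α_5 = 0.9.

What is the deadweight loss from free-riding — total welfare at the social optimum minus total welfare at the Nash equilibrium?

224.44

Household i's FOC: ∂u_i/∂s_i = α_i − s_i = 0, so s_i* = α_i.
NE contributions = (2.4, 2.3, 2.9, 3.3, 0.9); S = 11.8.
W^NE = (Σα)·S − ½Σα_i² = 11.8² − ½·31.16 = 123.66.
Planner sets s_i = Σα_j = 11.8 for every i, so S^SO = 5·11.8 = 59.
W^SO = (Σα)·S^SO − ½·5·(Σα)² = (5/2)·11.8² = 348.1.
Deadweight loss = W^SO − W^NE = 224.44.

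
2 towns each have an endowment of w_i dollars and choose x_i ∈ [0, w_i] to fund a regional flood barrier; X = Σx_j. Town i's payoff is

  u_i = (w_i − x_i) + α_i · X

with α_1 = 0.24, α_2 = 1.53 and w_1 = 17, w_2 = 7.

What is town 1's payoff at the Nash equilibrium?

18.68

∂u_i/∂x_i = α_i − 1, so town i contributes w_i if α_i > 1, else 0.
α_i > 1 for i ∈ {2}; NE contributions (0, 7), X = 7.
u_1 = (17 − 0) + 0.24·7 = 18.68.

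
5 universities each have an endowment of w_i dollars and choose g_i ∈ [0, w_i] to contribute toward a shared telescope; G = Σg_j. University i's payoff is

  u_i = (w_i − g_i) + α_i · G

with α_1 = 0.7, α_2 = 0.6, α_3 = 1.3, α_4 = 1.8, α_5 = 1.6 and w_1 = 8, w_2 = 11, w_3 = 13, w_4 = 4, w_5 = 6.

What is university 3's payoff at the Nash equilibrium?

∂u_i/∂g_i = α_i − 1, so university i contributes w_i if α_i > 1, else 0.
α_i > 1 for i ∈ {3, 4, 5}; NE contributions (0, 0, 13, 4, 6), G = 23.
u_3 = (13 − 13) + 1.3·23 = 29.9.

29.9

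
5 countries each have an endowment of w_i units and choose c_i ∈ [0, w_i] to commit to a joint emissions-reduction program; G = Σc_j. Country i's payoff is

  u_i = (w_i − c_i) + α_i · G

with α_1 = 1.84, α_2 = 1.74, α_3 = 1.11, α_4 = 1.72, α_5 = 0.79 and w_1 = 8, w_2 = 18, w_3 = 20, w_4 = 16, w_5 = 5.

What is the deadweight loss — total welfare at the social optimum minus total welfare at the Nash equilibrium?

∂u_i/∂c_i = α_i − 1, so country i contributes w_i if α_i > 1, else 0.
α_i > 1 for i ∈ {1, 2, 3, 4}; NE contributions (8, 18, 20, 16, 0), G = 62.
W^NE = Σw_i − G^NE + (Σα_i)·G^NE = 67 + 6.2·62 = 451.4.
Planner: ∂(Σu_j)/∂c_i = Σα_j − 1 = 6.2 > 0, so everyone contributes w_i; G^SO = 67, W^SO = 67 + 6.2·67 = 482.4.
Deadweight loss = 31.

31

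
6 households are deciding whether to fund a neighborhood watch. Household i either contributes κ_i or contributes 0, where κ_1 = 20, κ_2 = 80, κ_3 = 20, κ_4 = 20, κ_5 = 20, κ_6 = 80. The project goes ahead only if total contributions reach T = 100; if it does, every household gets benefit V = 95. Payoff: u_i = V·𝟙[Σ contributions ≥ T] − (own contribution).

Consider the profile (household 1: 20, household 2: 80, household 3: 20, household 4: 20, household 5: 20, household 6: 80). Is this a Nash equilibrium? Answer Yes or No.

No

Total = 240 ≥ 100: provided.
Household 1 (pledges 20, payoff 75): dropping to 0 → total 220, payoff 95. Profitable deviation.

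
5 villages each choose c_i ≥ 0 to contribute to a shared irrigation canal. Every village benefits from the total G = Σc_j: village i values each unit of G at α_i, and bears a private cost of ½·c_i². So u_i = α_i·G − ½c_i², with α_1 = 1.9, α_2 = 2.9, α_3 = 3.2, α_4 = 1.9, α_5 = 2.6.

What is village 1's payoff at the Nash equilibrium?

21.945

Village i's FOC: ∂u_i/∂c_i = α_i − c_i = 0, so c_i* = α_i.
NE contributions = (1.9, 2.9, 3.2, 1.9, 2.6); G = 12.5.
u_1 = α_1·G − ½·(c_1)² = 1.9·12.5 − ½·1.9² = 21.945.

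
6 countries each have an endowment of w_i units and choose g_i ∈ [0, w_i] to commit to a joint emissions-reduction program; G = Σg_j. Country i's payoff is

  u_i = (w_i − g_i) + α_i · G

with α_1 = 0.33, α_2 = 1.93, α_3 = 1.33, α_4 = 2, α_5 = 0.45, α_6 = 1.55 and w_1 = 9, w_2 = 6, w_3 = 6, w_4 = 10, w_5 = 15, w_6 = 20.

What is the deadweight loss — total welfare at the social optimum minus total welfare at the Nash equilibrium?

∂u_i/∂g_i = α_i − 1, so country i contributes w_i if α_i > 1, else 0.
α_i > 1 for i ∈ {2, 3, 4, 6}; NE contributions (0, 6, 6, 10, 0, 20), G = 42.
W^NE = Σw_i − G^NE + (Σα_i)·G^NE = 66 + 6.59·42 = 342.78.
Planner: ∂(Σu_j)/∂g_i = Σα_j − 1 = 6.59 > 0, so everyone contributes w_i; G^SO = 66, W^SO = 66 + 6.59·66 = 500.94.
Deadweight loss = 158.16.

158.16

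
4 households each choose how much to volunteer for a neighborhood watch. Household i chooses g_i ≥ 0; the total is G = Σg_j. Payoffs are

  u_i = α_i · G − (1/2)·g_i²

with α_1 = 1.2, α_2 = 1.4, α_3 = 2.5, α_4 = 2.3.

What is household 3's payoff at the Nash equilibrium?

Household i's FOC: ∂u_i/∂g_i = α_i − g_i = 0, so g_i* = α_i.
NE contributions = (1.2, 1.4, 2.5, 2.3); G = 7.4.
u_3 = α_3·G − ½·(g_3)² = 2.5·7.4 − ½·2.5² = 15.375.

15.375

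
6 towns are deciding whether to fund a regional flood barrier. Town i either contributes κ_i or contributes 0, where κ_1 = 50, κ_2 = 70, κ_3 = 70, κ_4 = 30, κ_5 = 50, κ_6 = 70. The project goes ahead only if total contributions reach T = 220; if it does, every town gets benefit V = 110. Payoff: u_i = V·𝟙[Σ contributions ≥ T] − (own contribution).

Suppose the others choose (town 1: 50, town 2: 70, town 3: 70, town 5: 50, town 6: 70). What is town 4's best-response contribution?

0

Others' total = 310 ≥ 220; contributing adds cost 30 for no extra benefit.
Best response: 0.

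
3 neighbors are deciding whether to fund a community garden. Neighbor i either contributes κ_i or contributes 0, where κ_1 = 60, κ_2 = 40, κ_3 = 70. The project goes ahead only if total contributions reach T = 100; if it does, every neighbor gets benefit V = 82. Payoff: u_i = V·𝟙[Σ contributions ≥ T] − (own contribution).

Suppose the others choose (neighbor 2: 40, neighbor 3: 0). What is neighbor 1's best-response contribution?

60

Others' total = 40. Contributing 60 brings total to 100 ≥ 100: gain V − κ_1 = 22.
Best response: 60.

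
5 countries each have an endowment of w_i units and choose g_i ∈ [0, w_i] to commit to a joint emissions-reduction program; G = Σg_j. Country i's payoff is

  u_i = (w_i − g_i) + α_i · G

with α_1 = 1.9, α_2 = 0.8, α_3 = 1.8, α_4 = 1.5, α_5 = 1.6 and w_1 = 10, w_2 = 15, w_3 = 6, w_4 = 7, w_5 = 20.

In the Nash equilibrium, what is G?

43

∂u_i/∂g_i = α_i − 1, so country i contributes w_i if α_i > 1, else 0.
α_i > 1 for i ∈ {1, 3, 4, 5}; NE contributions (10, 0, 6, 7, 20), G = 43.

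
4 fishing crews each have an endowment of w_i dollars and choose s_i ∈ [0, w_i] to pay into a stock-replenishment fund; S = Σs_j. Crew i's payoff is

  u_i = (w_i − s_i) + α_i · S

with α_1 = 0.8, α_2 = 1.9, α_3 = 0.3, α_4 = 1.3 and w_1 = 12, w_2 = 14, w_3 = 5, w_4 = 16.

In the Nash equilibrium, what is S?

30

∂u_i/∂s_i = α_i − 1, so crew i contributes w_i if α_i > 1, else 0.
α_i > 1 for i ∈ {2, 4}; NE contributions (0, 14, 0, 16), S = 30.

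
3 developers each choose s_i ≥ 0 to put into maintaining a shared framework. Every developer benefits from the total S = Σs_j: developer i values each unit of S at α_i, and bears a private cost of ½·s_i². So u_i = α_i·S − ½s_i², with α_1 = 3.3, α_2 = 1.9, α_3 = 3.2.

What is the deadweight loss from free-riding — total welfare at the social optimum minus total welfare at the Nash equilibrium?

47.65

Developer i's FOC: ∂u_i/∂s_i = α_i − s_i = 0, so s_i* = α_i.
NE contributions = (3.3, 1.9, 3.2); S = 8.4.
W^NE = (Σα)·S − ½Σα_i² = 8.4² − ½·24.74 = 58.19.
Planner sets s_i = Σα_j = 8.4 for every i, so S^SO = 3·8.4 = 25.2.
W^SO = (Σα)·S^SO − ½·3·(Σα)² = (3/2)·8.4² = 105.84.
Deadweight loss = W^SO − W^NE = 47.65.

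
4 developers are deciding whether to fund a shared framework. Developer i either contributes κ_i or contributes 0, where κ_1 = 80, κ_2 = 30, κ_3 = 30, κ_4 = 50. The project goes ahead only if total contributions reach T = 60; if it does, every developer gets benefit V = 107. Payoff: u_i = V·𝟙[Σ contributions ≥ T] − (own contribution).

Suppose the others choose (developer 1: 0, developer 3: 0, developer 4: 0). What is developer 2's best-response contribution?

0

Others' total = 0. Even contributing 30 gives 30 < 60: no benefit either way.
Best response: 0.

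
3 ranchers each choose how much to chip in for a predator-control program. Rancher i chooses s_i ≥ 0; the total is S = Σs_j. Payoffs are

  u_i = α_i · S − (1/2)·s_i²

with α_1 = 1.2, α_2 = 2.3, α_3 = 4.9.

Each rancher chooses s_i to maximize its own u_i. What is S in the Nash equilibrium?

8.4

Rancher i's FOC: ∂u_i/∂s_i = α_i − s_i = 0, so s_i* = α_i.
NE contributions = (1.2, 2.3, 4.9); S = 8.4.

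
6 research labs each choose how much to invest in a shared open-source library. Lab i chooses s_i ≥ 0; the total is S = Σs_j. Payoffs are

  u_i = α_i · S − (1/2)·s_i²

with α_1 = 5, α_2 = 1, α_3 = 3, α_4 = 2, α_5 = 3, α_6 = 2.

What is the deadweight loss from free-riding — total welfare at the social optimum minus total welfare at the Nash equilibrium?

538

Lab i's FOC: ∂u_i/∂s_i = α_i − s_i = 0, so s_i* = α_i.
NE contributions = (5, 1, 3, 2, 3, 2); S = 16.
W^NE = (Σα)·S − ½Σα_i² = 16² − ½·52 = 230.
Planner sets s_i = Σα_j = 16 for every i, so S^SO = 6·16 = 96.
W^SO = (Σα)·S^SO − ½·6·(Σα)² = (6/2)·16² = 768.
Deadweight loss = W^SO − W^NE = 538.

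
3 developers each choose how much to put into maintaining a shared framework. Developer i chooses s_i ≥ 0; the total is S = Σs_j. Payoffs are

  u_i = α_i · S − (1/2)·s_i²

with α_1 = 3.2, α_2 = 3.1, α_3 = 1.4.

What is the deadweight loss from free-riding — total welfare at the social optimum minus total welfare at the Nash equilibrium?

Developer i's FOC: ∂u_i/∂s_i = α_i − s_i = 0, so s_i* = α_i.
NE contributions = (3.2, 3.1, 1.4); S = 7.7.
W^NE = (Σα)·S − ½Σα_i² = 7.7² − ½·21.81 = 48.385.
Planner sets s_i = Σα_j = 7.7 for every i, so S^SO = 3·7.7 = 23.1.
W^SO = (Σα)·S^SO − ½·3·(Σα)² = (3/2)·7.7² = 88.935.
Deadweight loss = W^SO − W^NE = 40.55.

40.55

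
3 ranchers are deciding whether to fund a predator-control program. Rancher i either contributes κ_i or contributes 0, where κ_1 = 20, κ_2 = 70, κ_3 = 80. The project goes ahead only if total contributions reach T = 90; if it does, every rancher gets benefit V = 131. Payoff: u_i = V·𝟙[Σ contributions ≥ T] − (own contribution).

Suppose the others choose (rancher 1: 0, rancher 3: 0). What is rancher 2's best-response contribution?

Others' total = 0. Even contributing 70 gives 70 < 90: no benefit either way.
Best response: 0.

0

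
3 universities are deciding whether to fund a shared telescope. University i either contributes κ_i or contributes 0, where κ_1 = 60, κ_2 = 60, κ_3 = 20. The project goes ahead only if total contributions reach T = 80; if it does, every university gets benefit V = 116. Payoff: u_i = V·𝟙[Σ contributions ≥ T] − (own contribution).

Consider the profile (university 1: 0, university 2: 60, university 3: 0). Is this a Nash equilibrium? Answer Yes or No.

No

Total = 60 < 80: not provided.
University 1 (pledges 0, payoff 0): pledging 60 → total 120, payoff 56. Profitable deviation.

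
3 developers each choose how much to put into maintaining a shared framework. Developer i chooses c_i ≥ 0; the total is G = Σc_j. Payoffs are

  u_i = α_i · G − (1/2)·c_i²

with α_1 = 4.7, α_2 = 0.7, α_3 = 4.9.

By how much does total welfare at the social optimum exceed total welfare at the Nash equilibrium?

76.34

Developer i's FOC: ∂u_i/∂c_i = α_i − c_i = 0, so c_i* = α_i.
NE contributions = (4.7, 0.7, 4.9); G = 10.3.
W^NE = (Σα)·G − ½Σα_i² = 10.3² − ½·46.59 = 82.795.
Planner sets c_i = Σα_j = 10.3 for every i, so G^SO = 3·10.3 = 30.9.
W^SO = (Σα)·G^SO − ½·3·(Σα)² = (3/2)·10.3² = 159.135.
Deadweight loss = W^SO − W^NE = 76.34.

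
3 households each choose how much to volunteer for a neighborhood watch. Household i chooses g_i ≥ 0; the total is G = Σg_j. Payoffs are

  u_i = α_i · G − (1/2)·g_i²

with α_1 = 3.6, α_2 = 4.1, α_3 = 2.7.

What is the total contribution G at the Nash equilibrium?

Household i's FOC: ∂u_i/∂g_i = α_i − g_i = 0, so g_i* = α_i.
NE contributions = (3.6, 4.1, 2.7); G = 10.4.

10.4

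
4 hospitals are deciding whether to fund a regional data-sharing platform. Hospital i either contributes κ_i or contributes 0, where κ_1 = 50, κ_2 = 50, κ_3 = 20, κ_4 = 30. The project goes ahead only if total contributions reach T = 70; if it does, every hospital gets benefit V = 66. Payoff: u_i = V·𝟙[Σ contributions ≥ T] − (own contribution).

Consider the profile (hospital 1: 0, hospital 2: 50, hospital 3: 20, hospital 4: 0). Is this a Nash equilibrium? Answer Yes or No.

Total = 70 ≥ 70: provided.
Hospital 1 (pledges 0, payoff 66): pledging 50 → total 120, payoff 16. No gain.
Hospital 2 (pledges 50, payoff 16): dropping to 0 → total 20, payoff 0. No gain.
Hospital 3 (pledges 20, payoff 46): dropping to 0 → total 50, payoff 0. No gain.
Hospital 4 (pledges 0, payoff 66): pledging 30 → total 100, payoff 36. No gain.

Yes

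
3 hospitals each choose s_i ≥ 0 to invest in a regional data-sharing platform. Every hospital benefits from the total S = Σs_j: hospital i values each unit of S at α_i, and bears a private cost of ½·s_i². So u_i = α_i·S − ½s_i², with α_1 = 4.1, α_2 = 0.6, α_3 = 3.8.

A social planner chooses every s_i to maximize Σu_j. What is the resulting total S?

Planner FOC: ∂(Σu_j)/∂s_i = (Σα_j) − s_i = 0, so s_i^SO = Σα_j = 8.5 for every i; S^SO = 25.5.

25.5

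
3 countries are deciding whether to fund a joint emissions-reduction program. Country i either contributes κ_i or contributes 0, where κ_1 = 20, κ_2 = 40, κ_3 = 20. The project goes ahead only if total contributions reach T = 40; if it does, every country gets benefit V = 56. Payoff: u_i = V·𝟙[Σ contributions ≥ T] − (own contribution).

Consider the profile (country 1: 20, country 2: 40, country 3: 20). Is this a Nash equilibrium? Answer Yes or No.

No

Total = 80 ≥ 40: provided.
Country 1 (pledges 20, payoff 36): dropping to 0 → total 60, payoff 56. Profitable deviation.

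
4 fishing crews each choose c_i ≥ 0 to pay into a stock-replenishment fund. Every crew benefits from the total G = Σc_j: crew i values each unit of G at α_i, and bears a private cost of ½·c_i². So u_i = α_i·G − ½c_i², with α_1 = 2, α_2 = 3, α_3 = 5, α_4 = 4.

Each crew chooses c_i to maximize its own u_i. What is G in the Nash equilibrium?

Crew i's FOC: ∂u_i/∂c_i = α_i − c_i = 0, so c_i* = α_i.
NE contributions = (2, 3, 5, 4); G = 14.

14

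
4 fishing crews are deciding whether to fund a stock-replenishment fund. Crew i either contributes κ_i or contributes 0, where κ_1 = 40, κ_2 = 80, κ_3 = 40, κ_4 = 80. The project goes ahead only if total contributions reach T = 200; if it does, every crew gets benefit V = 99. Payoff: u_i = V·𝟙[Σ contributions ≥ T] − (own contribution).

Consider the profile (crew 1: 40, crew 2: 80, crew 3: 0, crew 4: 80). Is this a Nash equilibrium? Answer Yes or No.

Total = 200 ≥ 200: provided.
Crew 1 (pledges 40, payoff 59): dropping to 0 → total 160, payoff 0. No gain.
Crew 2 (pledges 80, payoff 19): dropping to 0 → total 120, payoff 0. No gain.
Crew 3 (pledges 0, payoff 99): pledging 40 → total 240, payoff 59. No gain.
Crew 4 (pledges 80, payoff 19): dropping to 0 → total 120, payoff 0. No gain.

Yes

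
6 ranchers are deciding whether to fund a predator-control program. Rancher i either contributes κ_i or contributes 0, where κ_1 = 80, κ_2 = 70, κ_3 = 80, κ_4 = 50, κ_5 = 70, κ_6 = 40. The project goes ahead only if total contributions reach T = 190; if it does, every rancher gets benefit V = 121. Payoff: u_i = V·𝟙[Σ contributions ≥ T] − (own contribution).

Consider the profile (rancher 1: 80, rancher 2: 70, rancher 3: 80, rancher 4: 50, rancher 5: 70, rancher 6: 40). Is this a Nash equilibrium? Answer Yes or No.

Total = 390 ≥ 190: provided.
Rancher 1 (pledges 80, payoff 41): dropping to 0 → total 310, payoff 121. Profitable deviation.

No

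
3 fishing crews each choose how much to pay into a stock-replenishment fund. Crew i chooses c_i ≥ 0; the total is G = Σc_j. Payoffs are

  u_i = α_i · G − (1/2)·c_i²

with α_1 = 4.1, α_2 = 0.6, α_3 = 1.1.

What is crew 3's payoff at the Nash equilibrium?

Crew i's FOC: ∂u_i/∂c_i = α_i − c_i = 0, so c_i* = α_i.
NE contributions = (4.1, 0.6, 1.1); G = 5.8.
u_3 = α_3·G − ½·(c_3)² = 1.1·5.8 − ½·1.1² = 5.775.

5.775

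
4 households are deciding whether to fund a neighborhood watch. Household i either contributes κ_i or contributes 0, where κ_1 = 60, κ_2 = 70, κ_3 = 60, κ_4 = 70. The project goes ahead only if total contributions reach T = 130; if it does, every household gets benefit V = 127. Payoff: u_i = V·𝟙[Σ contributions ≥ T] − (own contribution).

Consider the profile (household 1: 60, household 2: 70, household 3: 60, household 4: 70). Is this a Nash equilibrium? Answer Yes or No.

No

Total = 260 ≥ 130: provided.
Household 1 (pledges 60, payoff 67): dropping to 0 → total 200, payoff 127. Profitable deviation.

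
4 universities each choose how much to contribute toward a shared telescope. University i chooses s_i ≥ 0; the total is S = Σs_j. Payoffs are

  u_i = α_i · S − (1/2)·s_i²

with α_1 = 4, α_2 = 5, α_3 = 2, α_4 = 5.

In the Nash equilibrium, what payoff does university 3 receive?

30

University i's FOC: ∂u_i/∂s_i = α_i − s_i = 0, so s_i* = α_i.
NE contributions = (4, 5, 2, 5); S = 16.
u_3 = α_3·S − ½·(s_3)² = 2·16 − ½·2² = 30.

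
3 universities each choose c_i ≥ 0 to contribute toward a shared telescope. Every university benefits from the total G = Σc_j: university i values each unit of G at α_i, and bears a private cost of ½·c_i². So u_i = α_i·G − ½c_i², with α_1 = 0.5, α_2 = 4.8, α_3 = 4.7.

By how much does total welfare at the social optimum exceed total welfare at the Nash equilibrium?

72.69

University i's FOC: ∂u_i/∂c_i = α_i − c_i = 0, so c_i* = α_i.
NE contributions = (0.5, 4.8, 4.7); G = 10.
W^NE = (Σα)·G − ½Σα_i² = 10² − ½·45.38 = 77.31.
Planner sets c_i = Σα_j = 10 for every i, so G^SO = 3·10 = 30.
W^SO = (Σα)·G^SO − ½·3·(Σα)² = (3/2)·10² = 150.
Deadweight loss = W^SO − W^NE = 72.69.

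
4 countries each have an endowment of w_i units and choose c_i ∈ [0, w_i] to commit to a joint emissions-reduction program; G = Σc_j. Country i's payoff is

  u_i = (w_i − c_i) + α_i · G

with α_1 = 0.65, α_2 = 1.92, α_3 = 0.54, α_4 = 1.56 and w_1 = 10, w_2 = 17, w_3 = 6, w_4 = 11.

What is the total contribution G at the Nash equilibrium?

∂u_i/∂c_i = α_i − 1, so country i contributes w_i if α_i > 1, else 0.
α_i > 1 for i ∈ {2, 4}; NE contributions (0, 17, 0, 11), G = 28.

28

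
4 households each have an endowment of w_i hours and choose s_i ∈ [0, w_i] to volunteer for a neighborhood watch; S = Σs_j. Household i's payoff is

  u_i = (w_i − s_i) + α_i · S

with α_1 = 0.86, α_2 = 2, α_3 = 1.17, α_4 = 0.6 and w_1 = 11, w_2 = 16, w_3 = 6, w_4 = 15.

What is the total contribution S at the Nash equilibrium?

∂u_i/∂s_i = α_i − 1, so household i contributes w_i if α_i > 1, else 0.
α_i > 1 for i ∈ {2, 3}; NE contributions (0, 16, 6, 0), S = 22.

22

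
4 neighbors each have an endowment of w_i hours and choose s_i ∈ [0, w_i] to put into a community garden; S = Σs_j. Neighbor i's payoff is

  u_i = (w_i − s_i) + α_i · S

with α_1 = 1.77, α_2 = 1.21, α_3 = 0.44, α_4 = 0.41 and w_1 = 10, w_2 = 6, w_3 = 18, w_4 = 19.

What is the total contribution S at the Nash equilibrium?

16

∂u_i/∂s_i = α_i − 1, so neighbor i contributes w_i if α_i > 1, else 0.
α_i > 1 for i ∈ {1, 2}; NE contributions (10, 6, 0, 0), S = 16.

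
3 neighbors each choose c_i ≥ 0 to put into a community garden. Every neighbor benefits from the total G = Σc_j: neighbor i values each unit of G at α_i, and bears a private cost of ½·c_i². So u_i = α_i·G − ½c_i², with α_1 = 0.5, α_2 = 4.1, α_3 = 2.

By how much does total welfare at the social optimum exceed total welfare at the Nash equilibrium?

32.31

Neighbor i's FOC: ∂u_i/∂c_i = α_i − c_i = 0, so c_i* = α_i.
NE contributions = (0.5, 4.1, 2); G = 6.6.
W^NE = (Σα)·G − ½Σα_i² = 6.6² − ½·21.06 = 33.03.
Planner sets c_i = Σα_j = 6.6 for every i, so G^SO = 3·6.6 = 19.8.
W^SO = (Σα)·G^SO − ½·3·(Σα)² = (3/2)·6.6² = 65.34.
Deadweight loss = W^SO − W^NE = 32.31.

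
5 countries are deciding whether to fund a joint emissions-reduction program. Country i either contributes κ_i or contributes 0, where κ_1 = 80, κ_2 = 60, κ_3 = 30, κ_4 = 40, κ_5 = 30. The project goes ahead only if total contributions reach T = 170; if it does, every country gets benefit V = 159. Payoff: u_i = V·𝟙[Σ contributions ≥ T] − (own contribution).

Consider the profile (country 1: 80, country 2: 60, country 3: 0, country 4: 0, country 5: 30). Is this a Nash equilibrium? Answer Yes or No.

Yes

Total = 170 ≥ 170: provided.
Country 1 (pledges 80, payoff 79): dropping to 0 → total 90, payoff 0. No gain.
Country 2 (pledges 60, payoff 99): dropping to 0 → total 110, payoff 0. No gain.
Country 3 (pledges 0, payoff 159): pledging 30 → total 200, payoff 129. No gain.
Country 4 (pledges 0, payoff 159): pledging 40 → total 210, payoff 119. No gain.
Country 5 (pledges 30, payoff 129): dropping to 0 → total 140, payoff 0. No gain.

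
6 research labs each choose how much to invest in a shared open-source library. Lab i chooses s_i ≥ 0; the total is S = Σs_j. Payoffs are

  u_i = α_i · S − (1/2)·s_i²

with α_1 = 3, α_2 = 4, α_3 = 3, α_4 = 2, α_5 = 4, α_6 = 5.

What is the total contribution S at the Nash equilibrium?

21

Lab i's FOC: ∂u_i/∂s_i = α_i − s_i = 0, so s_i* = α_i.
NE contributions = (3, 4, 3, 2, 4, 5); S = 21.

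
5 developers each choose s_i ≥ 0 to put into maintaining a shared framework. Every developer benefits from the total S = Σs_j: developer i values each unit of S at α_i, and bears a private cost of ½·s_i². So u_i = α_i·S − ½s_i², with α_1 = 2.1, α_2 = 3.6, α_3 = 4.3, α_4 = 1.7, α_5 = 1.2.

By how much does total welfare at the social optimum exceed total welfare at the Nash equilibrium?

269.71

Developer i's FOC: ∂u_i/∂s_i = α_i − s_i = 0, so s_i* = α_i.
NE contributions = (2.1, 3.6, 4.3, 1.7, 1.2); S = 12.9.
W^NE = (Σα)·S − ½Σα_i² = 12.9² − ½·40.19 = 146.315.
Planner sets s_i = Σα_j = 12.9 for every i, so S^SO = 5·12.9 = 64.5.
W^SO = (Σα)·S^SO − ½·5·(Σα)² = (5/2)·12.9² = 416.025.
Deadweight loss = W^SO − W^NE = 269.71.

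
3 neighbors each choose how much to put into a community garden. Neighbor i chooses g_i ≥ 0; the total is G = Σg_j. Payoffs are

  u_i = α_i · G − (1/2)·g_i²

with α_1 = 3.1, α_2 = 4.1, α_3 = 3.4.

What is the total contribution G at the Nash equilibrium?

10.6

Neighbor i's FOC: ∂u_i/∂g_i = α_i − g_i = 0, so g_i* = α_i.
NE contributions = (3.1, 4.1, 3.4); G = 10.6.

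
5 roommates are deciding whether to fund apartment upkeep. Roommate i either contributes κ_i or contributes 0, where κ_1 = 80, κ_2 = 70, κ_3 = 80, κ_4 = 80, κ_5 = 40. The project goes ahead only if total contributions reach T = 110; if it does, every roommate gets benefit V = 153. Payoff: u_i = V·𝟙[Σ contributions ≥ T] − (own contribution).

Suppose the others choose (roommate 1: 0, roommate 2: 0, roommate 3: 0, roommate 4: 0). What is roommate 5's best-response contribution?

0

Others' total = 0. Even contributing 40 gives 40 < 110: no benefit either way.
Best response: 0.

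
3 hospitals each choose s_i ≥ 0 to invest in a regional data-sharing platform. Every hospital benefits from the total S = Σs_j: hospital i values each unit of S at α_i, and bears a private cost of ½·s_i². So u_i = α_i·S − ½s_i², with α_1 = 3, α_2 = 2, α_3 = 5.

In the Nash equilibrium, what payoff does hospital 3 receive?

37.5

Hospital i's FOC: ∂u_i/∂s_i = α_i − s_i = 0, so s_i* = α_i.
NE contributions = (3, 2, 5); S = 10.
u_3 = α_3·S − ½·(s_3)² = 5·10 − ½·5² = 37.5.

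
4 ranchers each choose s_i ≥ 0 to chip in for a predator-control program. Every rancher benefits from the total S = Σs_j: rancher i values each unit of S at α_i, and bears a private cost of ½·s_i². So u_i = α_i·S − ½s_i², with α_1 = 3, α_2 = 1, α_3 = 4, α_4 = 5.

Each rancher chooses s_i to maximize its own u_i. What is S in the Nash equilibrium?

Rancher i's FOC: ∂u_i/∂s_i = α_i − s_i = 0, so s_i* = α_i.
NE contributions = (3, 1, 4, 5); S = 13.

13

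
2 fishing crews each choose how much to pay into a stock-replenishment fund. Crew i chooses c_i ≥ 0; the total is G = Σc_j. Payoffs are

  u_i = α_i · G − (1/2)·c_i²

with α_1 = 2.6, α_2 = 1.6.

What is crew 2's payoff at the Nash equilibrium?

Crew i's FOC: ∂u_i/∂c_i = α_i − c_i = 0, so c_i* = α_i.
NE contributions = (2.6, 1.6); G = 4.2.
u_2 = α_2·G − ½·(c_2)² = 1.6·4.2 − ½·1.6² = 5.44.

5.44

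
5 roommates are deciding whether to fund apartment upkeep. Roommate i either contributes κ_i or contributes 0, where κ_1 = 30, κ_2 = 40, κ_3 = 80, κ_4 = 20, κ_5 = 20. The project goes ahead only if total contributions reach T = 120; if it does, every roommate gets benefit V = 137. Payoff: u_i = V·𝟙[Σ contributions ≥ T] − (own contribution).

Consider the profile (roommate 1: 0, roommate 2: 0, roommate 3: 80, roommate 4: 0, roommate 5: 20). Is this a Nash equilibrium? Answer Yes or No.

Total = 100 < 120: not provided.
Roommate 1 (pledges 0, payoff 0): pledging 30 → total 130, payoff 107. Profitable deviation.

No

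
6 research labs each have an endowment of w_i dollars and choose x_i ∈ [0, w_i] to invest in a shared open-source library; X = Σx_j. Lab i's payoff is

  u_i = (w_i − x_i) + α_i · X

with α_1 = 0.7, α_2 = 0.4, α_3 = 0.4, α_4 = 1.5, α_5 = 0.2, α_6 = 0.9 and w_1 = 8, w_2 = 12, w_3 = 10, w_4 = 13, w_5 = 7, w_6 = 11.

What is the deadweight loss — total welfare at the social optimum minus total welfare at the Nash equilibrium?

148.8

∂u_i/∂x_i = α_i − 1, so lab i contributes w_i if α_i > 1, else 0.
α_i > 1 for i ∈ {4}; NE contributions (0, 0, 0, 13, 0, 0), X = 13.
W^NE = Σw_i − X^NE + (Σα_i)·X^NE = 61 + 3.1·13 = 101.3.
Planner: ∂(Σu_j)/∂x_i = Σα_j − 1 = 3.1 > 0, so everyone contributes w_i; X^SO = 61, W^SO = 61 + 3.1·61 = 250.1.
Deadweight loss = 148.8.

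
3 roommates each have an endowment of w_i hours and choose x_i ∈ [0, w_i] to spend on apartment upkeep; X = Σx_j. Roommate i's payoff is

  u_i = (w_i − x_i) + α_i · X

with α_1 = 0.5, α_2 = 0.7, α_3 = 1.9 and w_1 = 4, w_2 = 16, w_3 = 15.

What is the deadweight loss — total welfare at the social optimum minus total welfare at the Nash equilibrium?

42

∂u_i/∂x_i = α_i − 1, so roommate i contributes w_i if α_i > 1, else 0.
α_i > 1 for i ∈ {3}; NE contributions (0, 0, 15), X = 15.
W^NE = Σw_i − X^NE + (Σα_i)·X^NE = 35 + 2.1·15 = 66.5.
Planner: ∂(Σu_j)/∂x_i = Σα_j − 1 = 2.1 > 0, so everyone contributes w_i; X^SO = 35, W^SO = 35 + 2.1·35 = 108.5.
Deadweight loss = 42.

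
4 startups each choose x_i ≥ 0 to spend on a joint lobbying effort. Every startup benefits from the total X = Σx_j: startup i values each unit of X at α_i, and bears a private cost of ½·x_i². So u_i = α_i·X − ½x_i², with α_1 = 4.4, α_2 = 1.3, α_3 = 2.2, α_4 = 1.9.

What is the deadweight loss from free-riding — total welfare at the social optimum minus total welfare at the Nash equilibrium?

Startup i's FOC: ∂u_i/∂x_i = α_i − x_i = 0, so x_i* = α_i.
NE contributions = (4.4, 1.3, 2.2, 1.9); X = 9.8.
W^NE = (Σα)·X − ½Σα_i² = 9.8² − ½·29.5 = 81.29.
Planner sets x_i = Σα_j = 9.8 for every i, so X^SO = 4·9.8 = 39.2.
W^SO = (Σα)·X^SO − ½·4·(Σα)² = (4/2)·9.8² = 192.08.
Deadweight loss = W^SO − W^NE = 110.79.

110.79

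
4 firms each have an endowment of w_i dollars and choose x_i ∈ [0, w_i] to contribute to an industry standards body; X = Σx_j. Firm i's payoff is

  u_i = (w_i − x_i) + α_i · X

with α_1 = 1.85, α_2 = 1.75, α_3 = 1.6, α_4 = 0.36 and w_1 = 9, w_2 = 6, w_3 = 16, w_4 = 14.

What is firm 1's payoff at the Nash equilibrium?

∂u_i/∂x_i = α_i − 1, so firm i contributes w_i if α_i > 1, else 0.
α_i > 1 for i ∈ {1, 2, 3}; NE contributions (9, 6, 16, 0), X = 31.
u_1 = (9 − 9) + 1.85·31 = 57.35.

57.35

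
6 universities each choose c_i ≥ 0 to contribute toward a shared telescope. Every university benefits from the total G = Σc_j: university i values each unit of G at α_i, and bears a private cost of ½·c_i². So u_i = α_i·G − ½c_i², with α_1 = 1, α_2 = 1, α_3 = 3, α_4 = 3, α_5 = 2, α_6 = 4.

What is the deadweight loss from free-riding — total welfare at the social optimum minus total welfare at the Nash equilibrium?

University i's FOC: ∂u_i/∂c_i = α_i − c_i = 0, so c_i* = α_i.
NE contributions = (1, 1, 3, 3, 2, 4); G = 14.
W^NE = (Σα)·G − ½Σα_i² = 14² − ½·40 = 176.
Planner sets c_i = Σα_j = 14 for every i, so G^SO = 6·14 = 84.
W^SO = (Σα)·G^SO − ½·6·(Σα)² = (6/2)·14² = 588.
Deadweight loss = W^SO − W^NE = 412.

412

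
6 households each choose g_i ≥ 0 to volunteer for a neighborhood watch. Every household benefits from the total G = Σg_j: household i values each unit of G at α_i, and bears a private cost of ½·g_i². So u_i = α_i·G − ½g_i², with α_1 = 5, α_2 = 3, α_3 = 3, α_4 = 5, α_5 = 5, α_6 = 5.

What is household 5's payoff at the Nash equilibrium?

Household i's FOC: ∂u_i/∂g_i = α_i − g_i = 0, so g_i* = α_i.
NE contributions = (5, 3, 3, 5, 5, 5); G = 26.
u_5 = α_5·G − ½·(g_5)² = 5·26 − ½·5² = 117.5.

117.5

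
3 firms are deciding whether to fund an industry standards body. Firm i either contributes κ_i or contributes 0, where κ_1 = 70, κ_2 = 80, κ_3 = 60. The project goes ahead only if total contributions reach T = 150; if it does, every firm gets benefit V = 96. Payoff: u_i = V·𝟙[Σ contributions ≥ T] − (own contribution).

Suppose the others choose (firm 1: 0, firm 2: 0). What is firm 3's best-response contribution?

0

Others' total = 0. Even contributing 60 gives 60 < 150: no benefit either way.
Best response: 0.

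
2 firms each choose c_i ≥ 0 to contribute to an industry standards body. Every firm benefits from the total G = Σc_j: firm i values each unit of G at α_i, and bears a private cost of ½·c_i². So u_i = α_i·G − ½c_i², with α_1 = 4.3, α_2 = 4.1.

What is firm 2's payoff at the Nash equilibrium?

Firm i's FOC: ∂u_i/∂c_i = α_i − c_i = 0, so c_i* = α_i.
NE contributions = (4.3, 4.1); G = 8.4.
u_2 = α_2·G − ½·(c_2)² = 4.1·8.4 − ½·4.1² = 26.035.

26.035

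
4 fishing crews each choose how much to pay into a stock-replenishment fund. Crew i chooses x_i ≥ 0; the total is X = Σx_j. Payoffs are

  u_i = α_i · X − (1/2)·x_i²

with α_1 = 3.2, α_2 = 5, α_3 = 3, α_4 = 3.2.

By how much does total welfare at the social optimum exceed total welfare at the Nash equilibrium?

234.6

Crew i's FOC: ∂u_i/∂x_i = α_i − x_i = 0, so x_i* = α_i.
NE contributions = (3.2, 5, 3, 3.2); X = 14.4.
W^NE = (Σα)·X − ½Σα_i² = 14.4² − ½·54.48 = 180.12.
Planner sets x_i = Σα_j = 14.4 for every i, so X^SO = 4·14.4 = 57.6.
W^SO = (Σα)·X^SO − ½·4·(Σα)² = (4/2)·14.4² = 414.72.
Deadweight loss = W^SO − W^NE = 234.6.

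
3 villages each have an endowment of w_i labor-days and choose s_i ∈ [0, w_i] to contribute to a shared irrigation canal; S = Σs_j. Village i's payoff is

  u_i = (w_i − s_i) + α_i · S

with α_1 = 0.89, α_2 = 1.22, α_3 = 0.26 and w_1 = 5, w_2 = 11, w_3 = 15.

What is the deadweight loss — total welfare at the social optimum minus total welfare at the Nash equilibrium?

27.4

∂u_i/∂s_i = α_i − 1, so village i contributes w_i if α_i > 1, else 0.
α_i > 1 for i ∈ {2}; NE contributions (0, 11, 0), S = 11.
W^NE = Σw_i − S^NE + (Σα_i)·S^NE = 31 + 1.37·11 = 46.07.
Planner: ∂(Σu_j)/∂s_i = Σα_j − 1 = 1.37 > 0, so everyone contributes w_i; S^SO = 31, W^SO = 31 + 1.37·31 = 73.47.
Deadweight loss = 27.4.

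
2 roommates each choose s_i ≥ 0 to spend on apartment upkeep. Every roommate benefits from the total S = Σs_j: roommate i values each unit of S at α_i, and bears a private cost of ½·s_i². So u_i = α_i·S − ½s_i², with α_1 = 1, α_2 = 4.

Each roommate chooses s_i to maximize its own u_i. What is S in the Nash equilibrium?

5

Roommate i's FOC: ∂u_i/∂s_i = α_i − s_i = 0, so s_i* = α_i.
NE contributions = (1, 4); S = 5.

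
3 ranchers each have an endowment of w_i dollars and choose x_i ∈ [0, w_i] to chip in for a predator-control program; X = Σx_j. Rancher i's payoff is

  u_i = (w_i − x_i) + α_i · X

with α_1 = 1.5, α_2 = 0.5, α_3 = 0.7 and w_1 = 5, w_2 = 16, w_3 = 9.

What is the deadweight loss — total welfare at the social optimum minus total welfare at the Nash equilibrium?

42.5

∂u_i/∂x_i = α_i − 1, so rancher i contributes w_i if α_i > 1, else 0.
α_i > 1 for i ∈ {1}; NE contributions (5, 0, 0), X = 5.
W^NE = Σw_i − X^NE + (Σα_i)·X^NE = 30 + 1.7·5 = 38.5.
Planner: ∂(Σu_j)/∂x_i = Σα_j − 1 = 1.7 > 0, so everyone contributes w_i; X^SO = 30, W^SO = 30 + 1.7·30 = 81.
Deadweight loss = 42.5.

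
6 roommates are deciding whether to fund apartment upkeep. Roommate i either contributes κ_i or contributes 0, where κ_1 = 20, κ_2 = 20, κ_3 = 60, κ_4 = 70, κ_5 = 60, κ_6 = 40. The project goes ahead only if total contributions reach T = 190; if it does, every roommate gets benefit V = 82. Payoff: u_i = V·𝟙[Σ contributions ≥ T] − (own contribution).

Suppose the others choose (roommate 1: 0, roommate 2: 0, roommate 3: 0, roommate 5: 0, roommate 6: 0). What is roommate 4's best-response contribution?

0

Others' total = 0. Even contributing 70 gives 70 < 190: no benefit either way.
Best response: 0.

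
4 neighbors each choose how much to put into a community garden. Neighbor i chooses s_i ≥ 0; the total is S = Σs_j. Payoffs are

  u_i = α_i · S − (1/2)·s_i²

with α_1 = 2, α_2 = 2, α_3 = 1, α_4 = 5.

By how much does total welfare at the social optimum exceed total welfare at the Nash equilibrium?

117

Neighbor i's FOC: ∂u_i/∂s_i = α_i − s_i = 0, so s_i* = α_i.
NE contributions = (2, 2, 1, 5); S = 10.
W^NE = (Σα)·S − ½Σα_i² = 10² − ½·34 = 83.
Planner sets s_i = Σα_j = 10 for every i, so S^SO = 4·10 = 40.
W^SO = (Σα)·S^SO − ½·4·(Σα)² = (4/2)·10² = 200.
Deadweight loss = W^SO − W^NE = 117.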